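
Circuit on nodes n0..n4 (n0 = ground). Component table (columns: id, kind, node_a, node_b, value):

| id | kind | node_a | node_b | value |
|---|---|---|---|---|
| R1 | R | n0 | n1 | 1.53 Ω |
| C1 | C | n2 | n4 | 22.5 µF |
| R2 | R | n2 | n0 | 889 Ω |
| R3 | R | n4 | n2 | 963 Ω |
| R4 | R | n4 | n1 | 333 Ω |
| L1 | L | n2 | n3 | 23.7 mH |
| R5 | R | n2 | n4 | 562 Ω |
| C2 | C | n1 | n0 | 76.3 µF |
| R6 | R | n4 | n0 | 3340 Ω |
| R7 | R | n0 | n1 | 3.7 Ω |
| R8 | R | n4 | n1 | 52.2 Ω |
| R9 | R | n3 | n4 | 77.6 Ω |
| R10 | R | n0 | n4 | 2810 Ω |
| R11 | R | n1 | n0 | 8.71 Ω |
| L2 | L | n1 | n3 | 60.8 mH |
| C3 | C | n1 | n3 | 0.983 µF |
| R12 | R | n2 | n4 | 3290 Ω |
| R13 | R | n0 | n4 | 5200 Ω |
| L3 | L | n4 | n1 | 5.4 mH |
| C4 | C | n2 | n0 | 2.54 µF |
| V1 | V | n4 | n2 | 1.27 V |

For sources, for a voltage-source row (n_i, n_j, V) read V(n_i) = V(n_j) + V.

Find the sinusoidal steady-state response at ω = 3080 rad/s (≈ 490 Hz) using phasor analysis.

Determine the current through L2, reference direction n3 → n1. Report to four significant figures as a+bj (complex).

MNA unknowns: 4 node voltages V₁..V_4 plus 1 source current (V1)
R1: Y=0.6536+0.000j on G[0,1]
C1: Y=0.000+0.06930j on G[2,4]
R2: Y=0.001125+0.000j on G[2,0]
R3: Y=0.001038+0.000j on G[4,2]
R4: Y=0.003003+0.000j on G[4,1]
L1: Y=0.000-0.01370j on G[2,3]
R5: Y=0.001779+0.000j on G[2,4]
C2: Y=0.000+0.2350j on G[1,0]
R6: Y=0.0002994+0.000j on G[4,0]
R7: Y=0.2703+0.000j on G[0,1]
R8: Y=0.01916+0.000j on G[4,1]
R9: Y=0.01289+0.000j on G[3,4]
R10: Y=0.0003559+0.000j on G[0,4]
R11: Y=0.1148+0.000j on G[1,0]
L2: Y=0.000-0.005340j on G[1,3]
C3: Y=0.000+0.003028j on G[1,3]
R12: Y=0.0003040+0.000j on G[2,4]
R13: Y=0.0001923+0.000j on G[0,4]
L3: Y=0.000-0.06013j on G[4,1]
C4: Y=0.000+0.007823j on G[2,0]
V1: row V4−V2=1.27, i_V1 at 4,2
solve → V1=0.004263+0.009386j, V2=-1.392+0.07066j, V3=-0.7747+0.5871j, V4=-0.1220+0.07066j
aux → i_V1=-0.01316-0.09036j

0.003085+0.004160j A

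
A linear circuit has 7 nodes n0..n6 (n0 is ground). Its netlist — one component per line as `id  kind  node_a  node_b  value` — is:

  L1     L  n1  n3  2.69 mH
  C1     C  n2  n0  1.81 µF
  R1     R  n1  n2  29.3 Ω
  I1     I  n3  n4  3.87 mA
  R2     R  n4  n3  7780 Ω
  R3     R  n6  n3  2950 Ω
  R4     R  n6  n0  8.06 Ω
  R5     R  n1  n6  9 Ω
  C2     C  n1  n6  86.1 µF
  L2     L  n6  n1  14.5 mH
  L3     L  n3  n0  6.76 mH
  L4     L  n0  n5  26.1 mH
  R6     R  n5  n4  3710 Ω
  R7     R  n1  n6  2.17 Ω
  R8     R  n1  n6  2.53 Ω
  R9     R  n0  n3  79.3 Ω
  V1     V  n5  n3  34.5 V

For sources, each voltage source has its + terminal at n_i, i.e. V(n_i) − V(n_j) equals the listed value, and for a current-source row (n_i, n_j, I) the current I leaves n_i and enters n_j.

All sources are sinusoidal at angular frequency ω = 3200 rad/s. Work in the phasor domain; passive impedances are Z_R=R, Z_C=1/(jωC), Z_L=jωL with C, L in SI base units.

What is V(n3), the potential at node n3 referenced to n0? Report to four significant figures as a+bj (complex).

-2.522+1.671j V

MNA unknowns: 6 node voltages V₁..V_6 plus 1 source current (V1)
L1: Y=0.000-0.1162j on G[1,3]
C1: Y=0.000+0.005792j on G[2,0]
R1: Y=0.03413+0.000j on G[1,2]
I1: z[3]−=0.00387, z[4]+=0.00387
R2: Y=0.0001285+0.000j on G[4,3]
R3: Y=0.0003390+0.000j on G[6,3]
R4: Y=0.1241+0.000j on G[6,0]
R5: Y=0.1111+0.000j on G[1,6]
C2: Y=0.000+0.2755j on G[1,6]
L2: Y=0.000-0.02155j on G[6,1]
L3: Y=0.000-0.04623j on G[3,0]
L4: Y=0.000-0.01197j on G[0,5]
R6: Y=0.0002695+0.000j on G[5,4]
R7: Y=0.4608+0.000j on G[1,6]
R8: Y=0.3953+0.000j on G[1,6]
R9: Y=0.01261+0.000j on G[0,3]
V1: row V5−V3=34.5, i_V1 at 5,3
solve → V1=-0.4110+2.228j, V2=-0.03191+2.234j, V3=-2.522+1.671j, V4=30.56+1.671j, V5=31.98+1.671j, V6=-0.4232+1.978j
aux → i_V1=-0.02039+0.3829j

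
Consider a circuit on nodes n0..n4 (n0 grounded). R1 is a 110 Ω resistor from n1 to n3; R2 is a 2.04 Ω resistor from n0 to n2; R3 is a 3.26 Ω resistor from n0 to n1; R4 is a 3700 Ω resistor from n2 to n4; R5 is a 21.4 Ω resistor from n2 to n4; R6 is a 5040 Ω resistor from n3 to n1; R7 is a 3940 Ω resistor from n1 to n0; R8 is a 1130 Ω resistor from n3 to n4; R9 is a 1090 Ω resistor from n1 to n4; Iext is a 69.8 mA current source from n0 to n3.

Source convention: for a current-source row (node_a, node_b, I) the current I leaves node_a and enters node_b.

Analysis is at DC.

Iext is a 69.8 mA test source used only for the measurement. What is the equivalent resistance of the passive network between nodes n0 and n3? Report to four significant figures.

Apply KCL at each of the 4 non-ground nodes and solve the resulting linear system.
Node n1: branches {R1, R3, R6, R7, R9} → V_1 = 0.2072
Node n2: branches {R2, R4, R5} → V_2 = 0.01261
Node n3: branches {R1, R6, R8, Iext} → V_3 = 7.062
Node n4: branches {R4, R5, R8, R9} → V_4 = 0.1441

R_eq = 101.2 Ω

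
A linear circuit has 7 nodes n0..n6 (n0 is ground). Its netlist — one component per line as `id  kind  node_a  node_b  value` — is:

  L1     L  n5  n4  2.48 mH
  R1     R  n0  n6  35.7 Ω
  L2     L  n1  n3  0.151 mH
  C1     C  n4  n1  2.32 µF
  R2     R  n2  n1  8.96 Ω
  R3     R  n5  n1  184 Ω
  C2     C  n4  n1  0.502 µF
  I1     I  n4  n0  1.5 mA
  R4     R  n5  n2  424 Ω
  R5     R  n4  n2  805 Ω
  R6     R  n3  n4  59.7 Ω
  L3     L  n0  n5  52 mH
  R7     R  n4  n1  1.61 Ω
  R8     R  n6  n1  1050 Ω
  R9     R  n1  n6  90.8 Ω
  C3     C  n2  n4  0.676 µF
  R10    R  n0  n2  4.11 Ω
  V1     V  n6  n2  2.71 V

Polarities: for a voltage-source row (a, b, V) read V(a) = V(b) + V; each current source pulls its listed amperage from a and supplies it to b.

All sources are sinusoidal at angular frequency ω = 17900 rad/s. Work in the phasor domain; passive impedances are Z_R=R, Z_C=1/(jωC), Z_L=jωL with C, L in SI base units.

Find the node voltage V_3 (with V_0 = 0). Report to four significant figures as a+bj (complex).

MNA unknowns: 6 node voltages V₁..V_6 plus 1 source current (V1)
L1: Y=0.000-0.02253j on G[5,4]
R1: Y=0.02801+0.000j on G[0,6]
L2: Y=0.000-0.3700j on G[1,3]
C1: Y=0.000+0.04153j on G[4,1]
R2: Y=0.1116+0.000j on G[2,1]
R3: Y=0.005435+0.000j on G[5,1]
C2: Y=0.000+0.008986j on G[4,1]
I1: z[4]−=0.0015, z[0]+=0.0015
R4: Y=0.002358+0.000j on G[5,2]
R5: Y=0.001242+0.000j on G[4,2]
R6: Y=0.01675+0.000j on G[3,4]
L3: Y=0.000-0.001074j on G[0,5]
R7: Y=0.6211+0.000j on G[4,1]
R8: Y=0.0009524+0.000j on G[6,1]
R9: Y=0.01101+0.000j on G[1,6]
C3: Y=0.000+0.01210j on G[2,4]
R10: Y=0.2433+0.000j on G[0,2]
V1: row V6−V2=2.71, i_V1 at 6,2
solve → V1=-0.04381-0.02278j, V2=-0.2851-0.0002205j, V3=-0.04364-0.02299j, V4=-0.04809-0.02663j, V5=-0.05569-0.04561j, V6=2.425-0.0002205j
aux → i_V1=-0.09746-0.0002638j

-0.04364-0.02299j V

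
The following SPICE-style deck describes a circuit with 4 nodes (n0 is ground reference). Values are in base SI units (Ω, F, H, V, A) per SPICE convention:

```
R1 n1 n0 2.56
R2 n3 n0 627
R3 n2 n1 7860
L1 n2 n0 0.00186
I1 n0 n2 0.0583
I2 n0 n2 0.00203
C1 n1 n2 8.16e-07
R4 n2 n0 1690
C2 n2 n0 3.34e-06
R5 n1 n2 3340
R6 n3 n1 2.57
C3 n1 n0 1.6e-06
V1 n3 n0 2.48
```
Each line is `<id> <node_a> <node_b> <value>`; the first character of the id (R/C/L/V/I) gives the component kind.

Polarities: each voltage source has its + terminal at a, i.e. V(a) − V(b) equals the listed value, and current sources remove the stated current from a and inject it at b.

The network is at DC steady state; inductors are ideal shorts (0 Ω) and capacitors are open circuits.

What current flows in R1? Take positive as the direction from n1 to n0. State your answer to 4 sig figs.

0.4832 A

MNA unknowns: 3 node voltages V₁..V_3 plus 2 source currents (L1, V1)
R1: Y=0.3906 on G[1,0]
R2: Y=0.001595 on G[3,0]
R3: Y=0.0001272 on G[2,1]
L1: row V2−V0=0, i_L1 at 2,0
I1: z[0]−=0.0583, z[2]+=0.0583
I2: z[0]−=0.00203, z[2]+=0.00203
C1: Y=0.000 on G[1,2]
R4: Y=0.0005917 on G[2,0]
C2: Y=0.000 on G[2,0]
R5: Y=0.0002994 on G[1,2]
R6: Y=0.3891 on G[3,1]
C3: Y=0.000 on G[1,0]
V1: row V3−V0=2.48, i_V1 at 3,0
solve → V1=1.237, V2=0.000, V3=2.480
aux → i_L1=0.06086, i_V1=-0.4876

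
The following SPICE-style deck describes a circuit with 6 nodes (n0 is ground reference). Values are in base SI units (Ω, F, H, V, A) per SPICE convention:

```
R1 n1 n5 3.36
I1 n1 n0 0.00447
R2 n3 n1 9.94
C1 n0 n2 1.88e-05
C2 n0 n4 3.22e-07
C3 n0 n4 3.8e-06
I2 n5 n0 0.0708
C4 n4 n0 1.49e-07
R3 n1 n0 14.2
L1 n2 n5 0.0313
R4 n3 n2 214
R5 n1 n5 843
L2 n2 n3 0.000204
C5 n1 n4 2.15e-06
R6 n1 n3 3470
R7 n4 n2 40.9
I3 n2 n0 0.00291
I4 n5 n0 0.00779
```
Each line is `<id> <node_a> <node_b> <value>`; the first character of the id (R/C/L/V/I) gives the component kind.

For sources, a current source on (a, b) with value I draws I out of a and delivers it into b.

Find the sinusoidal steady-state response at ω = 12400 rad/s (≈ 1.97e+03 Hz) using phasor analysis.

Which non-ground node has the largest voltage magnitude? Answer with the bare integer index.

5

Apply KCL at each of the 5 non-ground nodes and solve the resulting linear system.
Node n1: branches {R1, I1, R2, R3, R5, C5, R6} → V_1 = -0.4763+0.1100j
Node n2: branches {C1, L1, R4, L2, R7, I3} → V_2 = -0.01172+0.2223j
Node n3: branches {R2, R4, L2, R6} → V_3 = -0.01452+0.1045j
Node n4: branches {C2, C3, C4, C5, R7} → V_4 = -0.09468+0.01136j
Node n5: branches {R1, I2, L1, R5, I4} → V_5 = -0.7382+0.1037j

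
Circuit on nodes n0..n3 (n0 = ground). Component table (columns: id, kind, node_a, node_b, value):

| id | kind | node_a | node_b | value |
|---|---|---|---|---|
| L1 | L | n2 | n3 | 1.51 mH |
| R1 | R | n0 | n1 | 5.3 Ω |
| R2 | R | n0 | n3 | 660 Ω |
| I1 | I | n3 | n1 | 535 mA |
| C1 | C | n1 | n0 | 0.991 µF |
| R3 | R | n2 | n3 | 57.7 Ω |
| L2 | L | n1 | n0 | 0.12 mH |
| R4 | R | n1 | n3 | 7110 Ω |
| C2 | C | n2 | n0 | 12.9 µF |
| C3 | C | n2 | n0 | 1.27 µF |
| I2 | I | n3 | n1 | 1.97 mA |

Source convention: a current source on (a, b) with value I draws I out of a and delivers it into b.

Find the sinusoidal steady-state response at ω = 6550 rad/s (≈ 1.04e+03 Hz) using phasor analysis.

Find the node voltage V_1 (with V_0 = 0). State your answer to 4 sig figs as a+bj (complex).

0.06182+0.4149j V

Apply KCL at each of the 3 non-ground nodes and solve the resulting linear system.
Node n1: branches {R1, I1, C1, L2, R4, I2} → V_1 = 0.06182+0.4149j
Node n2: branches {L1, R3, C2, C3} → V_2 = -0.01048+5.770j
Node n3: branches {L1, R2, I1, R3, R4, I2} → V_3 = -0.8831+0.6228j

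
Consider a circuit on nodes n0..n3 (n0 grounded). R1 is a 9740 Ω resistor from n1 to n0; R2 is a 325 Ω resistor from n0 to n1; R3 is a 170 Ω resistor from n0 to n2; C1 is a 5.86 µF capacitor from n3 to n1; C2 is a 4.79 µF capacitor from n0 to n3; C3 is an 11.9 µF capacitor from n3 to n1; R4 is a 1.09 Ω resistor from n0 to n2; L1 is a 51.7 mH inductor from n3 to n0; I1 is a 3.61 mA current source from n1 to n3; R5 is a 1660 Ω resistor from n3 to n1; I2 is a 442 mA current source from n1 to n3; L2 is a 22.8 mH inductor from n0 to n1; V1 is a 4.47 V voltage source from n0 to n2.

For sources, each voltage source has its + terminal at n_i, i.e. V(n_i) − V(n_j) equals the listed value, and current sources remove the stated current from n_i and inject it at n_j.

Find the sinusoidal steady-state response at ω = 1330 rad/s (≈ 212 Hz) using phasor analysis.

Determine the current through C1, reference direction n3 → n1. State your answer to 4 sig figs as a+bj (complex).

0.2032+0.008659j A

MNA unknowns: 3 node voltages V₁..V_3 plus 1 source current (V1)
R1: Y=0.0001027+0.000j on G[1,0]
R2: Y=0.003077+0.000j on G[0,1]
R3: Y=0.005882+0.000j on G[0,2]
C1: Y=0.000+0.007794j on G[3,1]
C2: Y=0.000+0.006371j on G[0,3]
C3: Y=0.000+0.01583j on G[3,1]
R4: Y=0.9174+0.000j on G[0,2]
L1: Y=0.000-0.01454j on G[3,0]
I1: z[1]−=0.00361, z[3]+=0.00361
R5: Y=0.0006024+0.000j on G[3,1]
I2: z[1]−=0.442, z[3]+=0.442
L2: Y=0.000-0.03298j on G[0,1]
V1: row V0−V2=4.47, i_V1 at 0,2
solve → V1=0.1784+5.164j, V2=-4.470+0.000j, V3=1.289-20.91j
aux → i_V1=-4.127+0.000j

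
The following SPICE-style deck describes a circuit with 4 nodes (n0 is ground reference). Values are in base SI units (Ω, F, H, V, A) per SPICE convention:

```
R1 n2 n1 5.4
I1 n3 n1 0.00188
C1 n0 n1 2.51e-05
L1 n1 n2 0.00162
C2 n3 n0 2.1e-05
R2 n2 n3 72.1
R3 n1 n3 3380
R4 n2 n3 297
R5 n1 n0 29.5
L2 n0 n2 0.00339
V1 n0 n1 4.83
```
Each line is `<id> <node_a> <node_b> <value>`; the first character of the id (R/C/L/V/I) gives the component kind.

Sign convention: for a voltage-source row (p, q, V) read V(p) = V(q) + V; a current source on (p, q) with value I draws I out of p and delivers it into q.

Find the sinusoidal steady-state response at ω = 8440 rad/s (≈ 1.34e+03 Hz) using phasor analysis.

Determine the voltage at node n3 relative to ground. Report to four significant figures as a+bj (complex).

-0.08536+0.4171j V

Element admittances at ω=8440 rad/s:
  Y(R1) = 0.1852+0.000j S between n2,n1
  I1: injects 0.00188 A into n1 (from n3)
  Y(C1) = 0.000+0.2118j S between n0,n1
  Y(L1) = 0.000-0.07314j S between n1,n2
  Y(C2) = 0.000+0.1772j S between n3,n0
  Y(R2) = 0.01387+0.000j S between n2,n3
  Y(R3) = 0.0002959+0.000j S between n1,n3
  Y(R4) = 0.003367+0.000j S between n2,n3
  Y(R5) = 0.03390+0.000j S between n1,n0
  Y(L2) = 0.000-0.03495j S between n0,n2
  V1: constraint V(n0)−V(n1) = 4.83
Assemble and solve the 4×4 MNA system:
  V(n1)=-4.830+0.000j  V(n2)=-4.184-0.4534j  V(n3)=-0.08536+0.4171j
  i(V1)=-0.2535-0.8921j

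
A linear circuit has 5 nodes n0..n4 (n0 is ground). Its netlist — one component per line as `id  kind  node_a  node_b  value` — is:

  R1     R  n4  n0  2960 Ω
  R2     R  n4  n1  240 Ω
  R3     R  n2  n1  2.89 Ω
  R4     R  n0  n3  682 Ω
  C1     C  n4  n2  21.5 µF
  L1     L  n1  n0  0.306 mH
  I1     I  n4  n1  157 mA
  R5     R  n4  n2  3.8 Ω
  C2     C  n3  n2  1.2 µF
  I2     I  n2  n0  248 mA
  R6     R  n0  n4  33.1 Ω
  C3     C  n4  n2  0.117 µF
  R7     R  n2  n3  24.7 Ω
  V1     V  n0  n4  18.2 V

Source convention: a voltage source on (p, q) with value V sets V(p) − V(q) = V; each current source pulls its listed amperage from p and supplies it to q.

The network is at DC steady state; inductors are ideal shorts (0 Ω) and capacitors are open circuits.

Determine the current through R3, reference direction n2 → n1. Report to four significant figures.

-2.855 A

Element admittances at DC:
  Y(R1) = 0.0003378 S between n4,n0
  Y(R2) = 0.004167 S between n4,n1
  Y(R3) = 0.3460 S between n2,n1
  Y(R4) = 0.001466 S between n0,n3
  Y(C1) = 0.000 S between n4,n2
  L1: short n1↔n0 (DC inductor)
  I1: injects 0.157 A into n1 (from n4)
  Y(R5) = 0.2632 S between n4,n2
  Y(C2) = 0.000 S between n3,n2
  I2: injects 0.248 A into n0 (from n2)
  Y(R6) = 0.03021 S between n0,n4
  Y(C3) = 0.000 S between n4,n2
  Y(R7) = 0.04049 S between n2,n3
  V1: constraint V(n0)−V(n4) = 18.2
Assemble and solve the 6×6 MNA system:
  V(n1)=0.000  V(n2)=-8.250  V(n3)=-7.962  V(n4)=-18.20
  i(L1)=-2.774  i(V1)=-3.093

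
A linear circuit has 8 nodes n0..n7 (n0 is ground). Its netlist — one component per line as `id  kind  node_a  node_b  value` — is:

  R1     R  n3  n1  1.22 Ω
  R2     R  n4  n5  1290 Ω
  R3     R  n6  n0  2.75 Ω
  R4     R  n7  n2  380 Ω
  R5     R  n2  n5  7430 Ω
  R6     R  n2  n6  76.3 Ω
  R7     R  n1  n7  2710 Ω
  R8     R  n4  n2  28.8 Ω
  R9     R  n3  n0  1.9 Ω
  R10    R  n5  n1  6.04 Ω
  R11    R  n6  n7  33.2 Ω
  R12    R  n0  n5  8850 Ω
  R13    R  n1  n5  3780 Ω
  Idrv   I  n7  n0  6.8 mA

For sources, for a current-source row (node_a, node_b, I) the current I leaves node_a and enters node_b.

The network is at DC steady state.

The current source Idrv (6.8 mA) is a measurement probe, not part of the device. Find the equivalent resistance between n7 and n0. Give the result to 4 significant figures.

R_eq = 33.23 Ω

MNA unknowns: 7 node voltages V₁..V_7
R1: Y=0.8197 on G[3,1]
R2: Y=0.0007752 on G[4,5]
R3: Y=0.3636 on G[6,0]
R4: Y=0.002632 on G[7,2]
R5: Y=0.0001346 on G[2,5]
R6: Y=0.01311 on G[2,6]
R7: Y=0.0003690 on G[1,7]
R8: Y=0.03472 on G[4,2]
R9: Y=0.5263 on G[3,0]
R10: Y=0.1656 on G[5,1]
R11: Y=0.03012 on G[6,7]
R12: Y=0.0001130 on G[0,5]
R13: Y=0.0002646 on G[1,5]
Idrv: z[7]−=0.0068, z[0]+=0.0068
solve → V1=-0.0003976, V2=-0.05026, V3=-0.0002422, V4=-0.04917, V5=-0.0006642, V6=-0.01835, V7=-0.2260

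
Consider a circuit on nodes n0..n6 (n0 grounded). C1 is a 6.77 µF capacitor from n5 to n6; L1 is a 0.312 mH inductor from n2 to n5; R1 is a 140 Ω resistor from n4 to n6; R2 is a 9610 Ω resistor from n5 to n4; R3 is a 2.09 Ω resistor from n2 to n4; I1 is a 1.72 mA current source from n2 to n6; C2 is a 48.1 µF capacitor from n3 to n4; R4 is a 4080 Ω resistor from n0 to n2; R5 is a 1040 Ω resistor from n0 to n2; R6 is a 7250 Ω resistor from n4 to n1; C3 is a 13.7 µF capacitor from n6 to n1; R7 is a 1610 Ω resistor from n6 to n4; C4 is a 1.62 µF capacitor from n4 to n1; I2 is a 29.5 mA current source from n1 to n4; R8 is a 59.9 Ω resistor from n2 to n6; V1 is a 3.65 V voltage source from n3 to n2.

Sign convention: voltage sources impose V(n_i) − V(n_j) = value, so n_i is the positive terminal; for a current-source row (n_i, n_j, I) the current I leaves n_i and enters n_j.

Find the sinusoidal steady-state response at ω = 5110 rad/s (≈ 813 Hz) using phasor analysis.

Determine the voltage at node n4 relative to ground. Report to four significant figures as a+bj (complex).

Element admittances at ω=5110 rad/s:
  Y(C1) = 0.000+0.03459j S between n5,n6
  Y(L1) = 0.000-0.6272j S between n2,n5
  Y(R1) = 0.007143+0.000j S between n4,n6
  Y(R2) = 0.0001041+0.000j S between n5,n4
  Y(R3) = 0.4785+0.000j S between n2,n4
  I1: injects 0.00172 A into n6 (from n2)
  Y(C2) = 0.000+0.2458j S between n3,n4
  Y(R4) = 0.0002451+0.000j S between n0,n2
  Y(R5) = 0.0009615+0.000j S between n0,n2
  Y(R6) = 0.0001379+0.000j S between n4,n1
  Y(C3) = 0.000+0.07001j S between n6,n1
  Y(R7) = 0.0006211+0.000j S between n6,n4
  Y(C4) = 0.000+0.008278j S between n4,n1
  I2: injects 0.0295 A into n4 (from n1)
  Y(R8) = 0.01669+0.000j S between n2,n6
  V1: constraint V(n3)−V(n2) = 3.65
Assemble and solve the 7×7 MNA system:
  V(n1)=0.09930+1.127j  V(n2)=0.000+0.000j  V(n3)=3.650+0.000j  V(n4)=0.7947+1.442j  V(n5)=-0.001220-0.03896j  V(n6)=0.01644+0.6698j
  i(V1)=-0.3544-0.7018j

0.7947+1.442j V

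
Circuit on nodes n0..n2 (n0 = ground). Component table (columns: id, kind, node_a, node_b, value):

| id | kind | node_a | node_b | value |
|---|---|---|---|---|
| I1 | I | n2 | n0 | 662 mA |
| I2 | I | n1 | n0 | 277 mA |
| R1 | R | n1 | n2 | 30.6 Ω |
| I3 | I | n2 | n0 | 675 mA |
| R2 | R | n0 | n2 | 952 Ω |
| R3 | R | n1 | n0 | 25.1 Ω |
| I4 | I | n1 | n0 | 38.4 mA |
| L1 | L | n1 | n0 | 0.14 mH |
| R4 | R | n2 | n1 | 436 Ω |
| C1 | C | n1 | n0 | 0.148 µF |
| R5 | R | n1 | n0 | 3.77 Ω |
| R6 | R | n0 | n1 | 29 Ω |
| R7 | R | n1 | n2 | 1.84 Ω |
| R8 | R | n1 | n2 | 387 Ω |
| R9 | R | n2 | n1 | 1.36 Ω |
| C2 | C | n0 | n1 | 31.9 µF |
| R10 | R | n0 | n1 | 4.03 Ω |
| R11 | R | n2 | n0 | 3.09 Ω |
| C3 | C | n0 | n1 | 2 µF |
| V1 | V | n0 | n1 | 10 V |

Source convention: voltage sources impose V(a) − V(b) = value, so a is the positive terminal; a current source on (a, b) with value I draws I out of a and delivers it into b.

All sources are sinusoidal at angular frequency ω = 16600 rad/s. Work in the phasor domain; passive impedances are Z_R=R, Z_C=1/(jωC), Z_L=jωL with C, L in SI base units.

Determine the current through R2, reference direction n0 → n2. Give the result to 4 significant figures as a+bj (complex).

Element admittances at ω=16600 rad/s:
  I1: injects 0.662 A into n0 (from n2)
  I2: injects 0.277 A into n0 (from n1)
  Y(R1) = 0.03268+0.000j S between n1,n2
  I3: injects 0.675 A into n0 (from n2)
  Y(R2) = 0.001050+0.000j S between n0,n2
  Y(R3) = 0.03984+0.000j S between n1,n0
  I4: injects 0.0384 A into n0 (from n1)
  Y(L1) = 0.000-0.4303j S between n1,n0
  Y(R4) = 0.002294+0.000j S between n2,n1
  Y(C1) = 0.000+0.002457j S between n1,n0
  Y(R5) = 0.2653+0.000j S between n1,n0
  Y(R6) = 0.03448+0.000j S between n0,n1
  Y(R7) = 0.5435+0.000j S between n1,n2
  Y(R8) = 0.002584+0.000j S between n1,n2
  Y(R9) = 0.7353+0.000j S between n2,n1
  Y(C2) = 0.000+0.5295j S between n0,n1
  Y(R10) = 0.2481+0.000j S between n0,n1
  Y(R11) = 0.3236+0.000j S between n2,n0
  Y(C3) = 0.000+0.03320j S between n0,n1
  V1: constraint V(n0)−V(n1) = 10
Assemble and solve the 3×3 MNA system:
  V(n1)=-10.00+0.000j  V(n2)=-8.836+0.000j
  i(V1)=-7.094-1.349j

0.009282+0.000j A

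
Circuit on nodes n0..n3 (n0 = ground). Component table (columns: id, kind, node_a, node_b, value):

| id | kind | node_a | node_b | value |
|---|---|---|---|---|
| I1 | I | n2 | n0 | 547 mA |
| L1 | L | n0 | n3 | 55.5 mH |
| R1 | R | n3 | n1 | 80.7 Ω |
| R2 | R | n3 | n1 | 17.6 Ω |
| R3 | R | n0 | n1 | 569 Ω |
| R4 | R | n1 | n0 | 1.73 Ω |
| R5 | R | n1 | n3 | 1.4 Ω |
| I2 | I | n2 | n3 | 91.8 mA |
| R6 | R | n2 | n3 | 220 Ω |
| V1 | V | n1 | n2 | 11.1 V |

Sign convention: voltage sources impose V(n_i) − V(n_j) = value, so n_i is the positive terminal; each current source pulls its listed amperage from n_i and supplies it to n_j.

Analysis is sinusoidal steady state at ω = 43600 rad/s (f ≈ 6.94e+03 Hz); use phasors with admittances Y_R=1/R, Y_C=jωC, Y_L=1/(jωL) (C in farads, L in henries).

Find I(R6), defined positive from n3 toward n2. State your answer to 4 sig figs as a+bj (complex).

MNA unknowns: 3 node voltages V₁..V_3 plus 1 source current (V1)
I1: z[2]−=0.547, z[0]+=0.547
L1: Y=0.000-0.0004133j on G[0,3]
R1: Y=0.01239+0.000j on G[3,1]
R2: Y=0.05682+0.000j on G[3,1]
R3: Y=0.001757+0.000j on G[0,1]
R4: Y=0.5780+0.000j on G[1,0]
R5: Y=0.7143+0.000j on G[1,3]
I2: z[2]−=0.0918, z[3]+=0.0918
R6: Y=0.004545+0.000j on G[2,3]
V1: row V1−V2=11.1, i_V1 at 1,2
solve → V1=-0.9434-0.0006351j, V2=-12.04-0.0006351j, V3=-0.8910-0.001102j
aux → i_V1=0.5881+2.124e-06j

0.05069-2.124e-06j A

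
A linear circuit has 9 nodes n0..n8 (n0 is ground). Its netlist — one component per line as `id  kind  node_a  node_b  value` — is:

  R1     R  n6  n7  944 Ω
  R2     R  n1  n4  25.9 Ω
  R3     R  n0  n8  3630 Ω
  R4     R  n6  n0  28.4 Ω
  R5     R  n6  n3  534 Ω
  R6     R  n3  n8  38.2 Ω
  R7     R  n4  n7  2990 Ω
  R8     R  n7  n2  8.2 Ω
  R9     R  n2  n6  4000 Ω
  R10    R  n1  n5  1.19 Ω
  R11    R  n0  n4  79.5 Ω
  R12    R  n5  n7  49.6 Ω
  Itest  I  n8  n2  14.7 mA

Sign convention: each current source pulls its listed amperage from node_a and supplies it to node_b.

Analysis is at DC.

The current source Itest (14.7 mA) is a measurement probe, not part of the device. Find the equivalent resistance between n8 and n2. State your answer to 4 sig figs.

R_eq = 643.5 Ω

Element admittances at DC:
  Y(R1) = 0.001059 S between n6,n7
  Y(R2) = 0.03861 S between n1,n4
  Y(R3) = 0.0002755 S between n0,n8
  Y(R4) = 0.03521 S between n6,n0
  Y(R5) = 0.001873 S between n6,n3
  Y(R6) = 0.02618 S between n3,n8
  Y(R7) = 0.0003344 S between n4,n7
  Y(R8) = 0.1220 S between n7,n2
  Y(R9) = 0.0002500 S between n2,n6
  Y(R10) = 0.8403 S between n1,n5
  Y(R11) = 0.01258 S between n0,n4
  Y(R12) = 0.02016 S between n5,n7
  Itest: injects 0.0147 A into n2 (from n8)
Assemble and solve the 8×8 MNA system:
  V(n1)=1.247  V(n2)=1.952  V(n3)=-7.025  V(n4)=0.9462  V(n5)=1.261  V(n6)=-0.2793  V(n7)=1.836  V(n8)=-7.507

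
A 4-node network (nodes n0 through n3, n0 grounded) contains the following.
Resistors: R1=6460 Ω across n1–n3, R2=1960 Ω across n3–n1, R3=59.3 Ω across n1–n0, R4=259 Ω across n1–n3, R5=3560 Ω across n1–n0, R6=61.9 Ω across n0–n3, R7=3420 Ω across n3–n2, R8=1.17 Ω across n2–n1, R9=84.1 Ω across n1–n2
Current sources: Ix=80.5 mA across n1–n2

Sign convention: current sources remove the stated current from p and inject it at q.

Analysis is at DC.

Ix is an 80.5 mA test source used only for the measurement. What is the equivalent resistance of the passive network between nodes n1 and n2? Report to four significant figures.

R_eq = 1.154 Ω

Element admittances at DC:
  Y(R1) = 0.0001548 S between n1,n3
  Y(R2) = 0.0005102 S between n3,n1
  Y(R3) = 0.01686 S between n1,n0
  Y(R4) = 0.003861 S between n1,n3
  Y(R5) = 0.0002809 S between n1,n0
  Y(R6) = 0.01616 S between n0,n3
  Y(R7) = 0.0002924 S between n3,n2
  Y(R8) = 0.8547 S between n2,n1
  Y(R9) = 0.01189 S between n1,n2
  Ix: injects 0.0805 A into n2 (from n1)
Assemble and solve the 3×3 MNA system:
  V(n1)=-0.001003  V(n2)=0.09186  V(n3)=0.001064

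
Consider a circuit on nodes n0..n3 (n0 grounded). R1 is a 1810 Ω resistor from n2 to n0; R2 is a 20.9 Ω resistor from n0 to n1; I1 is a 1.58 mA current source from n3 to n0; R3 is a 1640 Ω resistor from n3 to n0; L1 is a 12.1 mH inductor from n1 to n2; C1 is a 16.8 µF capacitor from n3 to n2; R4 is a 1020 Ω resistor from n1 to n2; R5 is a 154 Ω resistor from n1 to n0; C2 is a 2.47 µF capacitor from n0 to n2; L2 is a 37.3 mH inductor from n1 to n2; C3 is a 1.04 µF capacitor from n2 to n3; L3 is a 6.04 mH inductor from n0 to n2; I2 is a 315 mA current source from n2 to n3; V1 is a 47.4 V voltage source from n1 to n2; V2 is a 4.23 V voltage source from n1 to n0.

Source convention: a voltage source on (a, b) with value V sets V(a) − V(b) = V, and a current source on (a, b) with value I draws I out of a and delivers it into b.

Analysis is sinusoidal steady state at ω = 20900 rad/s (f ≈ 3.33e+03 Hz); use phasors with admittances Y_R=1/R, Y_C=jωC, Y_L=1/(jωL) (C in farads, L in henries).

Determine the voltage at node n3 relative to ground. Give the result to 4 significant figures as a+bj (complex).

Element admittances at ω=20900 rad/s:
  Y(R1) = 0.0005525+0.000j S between n2,n0
  Y(R2) = 0.04785+0.000j S between n0,n1
  I1: injects 0.00158 A into n0 (from n3)
  Y(R3) = 0.0006098+0.000j S between n3,n0
  Y(L1) = 0.000-0.003954j S between n1,n2
  Y(C1) = 0.000+0.3511j S between n3,n2
  Y(R4) = 0.0009804+0.000j S between n1,n2
  Y(R5) = 0.006494+0.000j S between n1,n0
  Y(C2) = 0.000+0.05162j S between n0,n2
  Y(L2) = 0.000-0.001283j S between n1,n2
  Y(C3) = 0.000+0.02174j S between n2,n3
  Y(L3) = 0.000-0.007922j S between n0,n2
  I2: injects 0.315 A into n3 (from n2)
  V1: constraint V(n1)−V(n2) = 47.4
  V2: constraint V(n1)−V(n0) = 4.23
Assemble and solve the 5×5 MNA system:
  V(n1)=4.230+0.000j  V(n2)=-43.17+0.000j  V(n3)=-43.17-0.9112j
  i(V1)=-0.09506-1.639j  i(V2)=-0.1813+1.887j

-43.17-0.9112j V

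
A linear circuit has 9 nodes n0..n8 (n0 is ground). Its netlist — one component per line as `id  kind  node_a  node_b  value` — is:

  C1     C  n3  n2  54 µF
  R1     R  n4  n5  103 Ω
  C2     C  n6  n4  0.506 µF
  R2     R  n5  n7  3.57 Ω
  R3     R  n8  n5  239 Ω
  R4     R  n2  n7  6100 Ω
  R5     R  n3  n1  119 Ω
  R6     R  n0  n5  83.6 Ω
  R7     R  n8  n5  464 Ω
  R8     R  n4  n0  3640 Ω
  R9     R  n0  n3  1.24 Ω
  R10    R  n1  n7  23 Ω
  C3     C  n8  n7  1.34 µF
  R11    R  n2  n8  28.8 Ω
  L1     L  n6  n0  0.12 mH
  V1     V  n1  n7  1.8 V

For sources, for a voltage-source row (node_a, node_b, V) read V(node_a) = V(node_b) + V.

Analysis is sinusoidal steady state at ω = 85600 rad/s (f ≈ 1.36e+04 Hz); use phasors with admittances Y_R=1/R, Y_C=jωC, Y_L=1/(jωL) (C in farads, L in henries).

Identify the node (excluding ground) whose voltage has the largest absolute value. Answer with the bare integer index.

MNA unknowns: 8 node voltages V₁..V_8 plus 1 source current (V1)
C1: Y=0.000+4.622j on G[3,2]
R1: Y=0.009709+0.000j on G[4,5]
C2: Y=0.000+0.04331j on G[6,4]
R2: Y=0.2801+0.000j on G[5,7]
R3: Y=0.004184+0.000j on G[8,5]
R4: Y=0.0001639+0.000j on G[2,7]
R5: Y=0.008403+0.000j on G[3,1]
R6: Y=0.01196+0.000j on G[0,5]
R7: Y=0.002155+0.000j on G[8,5]
R8: Y=0.0002747+0.000j on G[4,0]
R9: Y=0.8065+0.000j on G[0,3]
R10: Y=0.04348+0.000j on G[1,7]
C3: Y=0.000+0.1147j on G[8,7]
R11: Y=0.03472+0.000j on G[2,8]
L1: Y=0.000-0.09735j on G[6,0]
V1: row V1−V7=1.8, i_V1 at 1,7
solve → V1=1.559+0.04397j, V2=0.005820+0.001025j, V3=0.006031-0.0007453j, V4=0.001427+0.02803j, V5=-0.2238+0.04030j, V6=-0.001144-0.02247j, V7=-0.2411+0.04397j, V8=-0.2288-0.02731j
aux → i_V1=-0.09131-0.0003758j

1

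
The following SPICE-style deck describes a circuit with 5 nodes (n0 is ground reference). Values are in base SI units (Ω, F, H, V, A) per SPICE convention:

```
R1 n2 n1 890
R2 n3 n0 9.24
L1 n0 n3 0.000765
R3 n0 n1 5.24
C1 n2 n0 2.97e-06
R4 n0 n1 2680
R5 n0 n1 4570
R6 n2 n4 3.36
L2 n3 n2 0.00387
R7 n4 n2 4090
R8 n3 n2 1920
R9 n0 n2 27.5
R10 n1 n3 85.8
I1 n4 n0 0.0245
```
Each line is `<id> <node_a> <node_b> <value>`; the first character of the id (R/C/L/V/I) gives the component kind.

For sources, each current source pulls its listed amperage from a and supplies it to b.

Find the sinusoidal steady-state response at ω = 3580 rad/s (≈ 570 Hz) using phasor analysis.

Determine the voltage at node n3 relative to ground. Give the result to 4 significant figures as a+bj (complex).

Apply KCL at each of the 4 non-ground nodes and solve the resulting linear system.
Node n1: branches {R1, R3, R4, R5, R10} → V_1 = -0.004079-0.003637j
Node n2: branches {R1, C1, R6, L2, R7, R8, R9} → V_2 = -0.2377-0.2933j
Node n3: branches {R2, L1, L2, R8, R10} → V_3 = -0.04854-0.03544j
Node n4: branches {R6, R7, I1} → V_4 = -0.3200-0.2933j

-0.04854-0.03544j V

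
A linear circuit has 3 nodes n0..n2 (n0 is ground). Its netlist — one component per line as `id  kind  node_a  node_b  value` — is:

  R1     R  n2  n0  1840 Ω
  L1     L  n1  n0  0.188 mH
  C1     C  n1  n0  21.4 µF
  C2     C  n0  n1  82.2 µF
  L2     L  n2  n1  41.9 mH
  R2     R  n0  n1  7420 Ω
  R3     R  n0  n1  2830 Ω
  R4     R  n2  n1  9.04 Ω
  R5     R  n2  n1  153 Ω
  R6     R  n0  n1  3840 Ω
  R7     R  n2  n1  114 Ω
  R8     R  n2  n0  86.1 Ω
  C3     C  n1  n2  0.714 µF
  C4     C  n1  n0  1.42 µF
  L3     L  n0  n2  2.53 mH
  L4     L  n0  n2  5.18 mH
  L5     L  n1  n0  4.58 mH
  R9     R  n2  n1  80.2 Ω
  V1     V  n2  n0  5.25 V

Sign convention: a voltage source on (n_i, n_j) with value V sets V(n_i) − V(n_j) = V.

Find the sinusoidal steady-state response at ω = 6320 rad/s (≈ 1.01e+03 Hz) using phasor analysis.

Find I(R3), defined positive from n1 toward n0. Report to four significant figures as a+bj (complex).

0.0005521+0.0008498j A

MNA unknowns: 2 node voltages V₁..V_2 plus 1 source current (V1)
R1: Y=0.0005435+0.000j on G[2,0]
L1: Y=0.000-0.8416j on G[1,0]
C1: Y=0.000+0.1352j on G[1,0]
C2: Y=0.000+0.5195j on G[0,1]
L2: Y=0.000-0.003776j on G[2,1]
R2: Y=0.0001348+0.000j on G[0,1]
R3: Y=0.0003534+0.000j on G[0,1]
R4: Y=0.1106+0.000j on G[2,1]
R5: Y=0.006536+0.000j on G[2,1]
R6: Y=0.0002604+0.000j on G[0,1]
R7: Y=0.008772+0.000j on G[2,1]
R8: Y=0.01161+0.000j on G[2,0]
C3: Y=0.000+0.004512j on G[1,2]
C4: Y=0.000+0.008974j on G[1,0]
L3: Y=0.000-0.06254j on G[0,2]
L4: Y=0.000-0.03055j on G[0,2]
L5: Y=0.000-0.03455j on G[1,0]
R9: Y=0.01247+0.000j on G[2,1]
V1: row V2−V0=5.25, i_V1 at 2,0
solve → V1=1.562+2.405j, V2=5.250+0.000j
aux → i_V1=-0.5760+0.8188j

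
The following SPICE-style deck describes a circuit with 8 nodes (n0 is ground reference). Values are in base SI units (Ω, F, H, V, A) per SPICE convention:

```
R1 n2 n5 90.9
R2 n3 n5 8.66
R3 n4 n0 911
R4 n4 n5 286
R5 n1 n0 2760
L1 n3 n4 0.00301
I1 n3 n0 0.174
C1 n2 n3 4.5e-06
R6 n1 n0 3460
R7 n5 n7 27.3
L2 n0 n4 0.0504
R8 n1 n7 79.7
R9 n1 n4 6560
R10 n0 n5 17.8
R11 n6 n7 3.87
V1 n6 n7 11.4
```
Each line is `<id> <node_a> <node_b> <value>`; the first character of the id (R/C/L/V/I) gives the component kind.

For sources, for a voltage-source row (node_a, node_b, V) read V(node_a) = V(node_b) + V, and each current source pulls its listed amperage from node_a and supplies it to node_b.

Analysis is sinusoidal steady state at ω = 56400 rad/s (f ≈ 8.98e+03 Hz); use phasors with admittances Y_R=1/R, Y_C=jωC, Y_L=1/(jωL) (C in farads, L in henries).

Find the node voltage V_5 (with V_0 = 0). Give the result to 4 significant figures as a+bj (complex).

MNA unknowns: 7 node voltages V₁..V_7 plus 1 source current (V1)
R1: Y=0.01100+0.000j on G[2,5]
R2: Y=0.1155+0.000j on G[3,5]
R3: Y=0.001098+0.000j on G[4,0]
R4: Y=0.003497+0.000j on G[4,5]
R5: Y=0.0003623+0.000j on G[1,0]
L1: Y=0.000-0.005891j on G[3,4]
I1: z[3]−=0.174, z[0]+=0.174
C1: Y=0.000+0.2538j on G[2,3]
R6: Y=0.0002890+0.000j on G[1,0]
R7: Y=0.03663+0.000j on G[5,7]
L2: Y=0.000-0.0003518j on G[0,4]
R8: Y=0.01255+0.000j on G[1,7]
R9: Y=0.0001524+0.000j on G[1,4]
R10: Y=0.05618+0.000j on G[0,5]
R11: Y=0.2584+0.000j on G[6,7]
V1: row V6−V7=11.4, i_V1 at 6,7
solve → V1=-2.816-0.02210j, V2=-4.333-0.1309j, V3=-4.337-0.07319j, V4=-3.456+0.8088j, V5=-3.002-0.03719j, V6=8.445-0.03334j, V7=-2.955-0.03334j
aux → i_V1=-2.946+0.000j

-3.002-0.03719j V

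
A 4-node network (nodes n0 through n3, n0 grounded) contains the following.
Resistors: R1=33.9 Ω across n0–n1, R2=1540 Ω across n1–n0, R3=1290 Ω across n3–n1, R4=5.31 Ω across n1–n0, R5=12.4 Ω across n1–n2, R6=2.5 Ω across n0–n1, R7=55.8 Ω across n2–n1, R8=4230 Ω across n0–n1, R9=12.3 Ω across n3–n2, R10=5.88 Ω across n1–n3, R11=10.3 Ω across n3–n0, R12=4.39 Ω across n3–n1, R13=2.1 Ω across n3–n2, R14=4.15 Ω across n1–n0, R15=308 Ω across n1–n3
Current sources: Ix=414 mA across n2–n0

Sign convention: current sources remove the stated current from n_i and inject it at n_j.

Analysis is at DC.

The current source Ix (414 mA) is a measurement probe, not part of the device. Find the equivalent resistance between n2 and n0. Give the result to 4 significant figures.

R_eq = 3.547 Ω

Apply KCL at each of the 3 non-ground nodes and solve the resulting linear system.
Node n1: branches {R1, R2, R3, R4, R5, R6, R7, R8, R10, R12, R14, R15} → V_1 = -0.3778
Node n2: branches {R5, R7, R9, R13, Ix} → V_2 = -1.468
Node n3: branches {R3, R9, R10, R11, R12, R13, R15} → V_3 = -0.9186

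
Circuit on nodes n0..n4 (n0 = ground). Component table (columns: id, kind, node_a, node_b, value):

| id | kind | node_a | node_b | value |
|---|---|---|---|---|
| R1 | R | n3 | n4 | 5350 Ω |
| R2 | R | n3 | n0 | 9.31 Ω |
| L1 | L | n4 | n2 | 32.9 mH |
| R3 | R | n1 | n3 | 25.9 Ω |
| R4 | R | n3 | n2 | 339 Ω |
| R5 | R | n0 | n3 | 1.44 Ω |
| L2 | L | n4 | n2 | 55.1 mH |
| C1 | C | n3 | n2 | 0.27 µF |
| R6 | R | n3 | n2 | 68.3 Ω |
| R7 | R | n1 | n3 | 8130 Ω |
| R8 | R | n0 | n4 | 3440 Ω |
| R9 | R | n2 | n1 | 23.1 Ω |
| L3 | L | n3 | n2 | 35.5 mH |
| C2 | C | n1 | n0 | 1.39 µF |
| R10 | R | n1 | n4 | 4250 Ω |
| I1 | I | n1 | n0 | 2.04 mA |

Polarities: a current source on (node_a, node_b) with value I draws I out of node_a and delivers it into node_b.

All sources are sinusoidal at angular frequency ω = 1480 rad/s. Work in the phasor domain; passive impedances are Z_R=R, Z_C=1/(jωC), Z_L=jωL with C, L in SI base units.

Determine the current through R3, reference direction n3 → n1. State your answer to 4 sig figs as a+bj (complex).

Apply KCL at each of the 4 non-ground nodes and solve the resulting linear system.
Node n1: branches {R3, R7, R9, C2, R10, I1} → V_1 = -0.03973-0.004243j
Node n2: branches {L1, R4, L2, C1, R6, R9, L3} → V_2 = -0.02576-0.009992j
Node n3: branches {R1, R2, R3, R4, R5, C1, R6, R7, L3} → V_3 = -0.002546+0.0001055j
Node n4: branches {R1, L1, L2, R8, R10} → V_4 = -0.02594-0.009728j

0.001436+0.0001679j A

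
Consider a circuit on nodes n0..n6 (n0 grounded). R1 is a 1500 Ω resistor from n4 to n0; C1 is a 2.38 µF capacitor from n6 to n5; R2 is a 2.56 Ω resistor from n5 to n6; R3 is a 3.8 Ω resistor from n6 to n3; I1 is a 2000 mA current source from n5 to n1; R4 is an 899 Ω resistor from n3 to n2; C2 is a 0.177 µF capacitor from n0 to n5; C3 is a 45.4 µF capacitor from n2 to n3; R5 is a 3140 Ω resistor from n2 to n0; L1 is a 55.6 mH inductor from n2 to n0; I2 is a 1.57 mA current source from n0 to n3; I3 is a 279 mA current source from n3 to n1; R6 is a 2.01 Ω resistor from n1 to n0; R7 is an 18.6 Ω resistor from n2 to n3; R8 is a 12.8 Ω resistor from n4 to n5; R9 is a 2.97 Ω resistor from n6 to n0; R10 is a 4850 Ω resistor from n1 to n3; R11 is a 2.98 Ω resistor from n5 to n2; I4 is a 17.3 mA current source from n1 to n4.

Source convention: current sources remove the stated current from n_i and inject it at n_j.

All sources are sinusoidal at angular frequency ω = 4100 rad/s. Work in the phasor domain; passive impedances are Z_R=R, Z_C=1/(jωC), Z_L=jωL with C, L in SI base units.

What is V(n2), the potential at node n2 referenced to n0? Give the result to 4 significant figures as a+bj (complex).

-10.05+0.6006j V

Apply KCL at each of the 6 non-ground nodes and solve the resulting linear system.
Node n1: branches {I1, I3, R6, R10, I4} → V_1 = 4.540-0.0002797j
Node n2: branches {R4, C3, R5, L1, R7, R11} → V_2 = -10.05+0.6006j
Node n3: branches {R3, R4, C3, I2, I3, R7, R10} → V_3 = -8.873-0.6751j
Node n4: branches {R1, R8, I4} → V_4 = -10.64+0.2851j
Node n5: branches {C1, R2, I1, C2, R8, R11} → V_5 = -10.95+0.2875j
Node n6: branches {C1, R2, R3, R9} → V_6 = -6.681-0.1081j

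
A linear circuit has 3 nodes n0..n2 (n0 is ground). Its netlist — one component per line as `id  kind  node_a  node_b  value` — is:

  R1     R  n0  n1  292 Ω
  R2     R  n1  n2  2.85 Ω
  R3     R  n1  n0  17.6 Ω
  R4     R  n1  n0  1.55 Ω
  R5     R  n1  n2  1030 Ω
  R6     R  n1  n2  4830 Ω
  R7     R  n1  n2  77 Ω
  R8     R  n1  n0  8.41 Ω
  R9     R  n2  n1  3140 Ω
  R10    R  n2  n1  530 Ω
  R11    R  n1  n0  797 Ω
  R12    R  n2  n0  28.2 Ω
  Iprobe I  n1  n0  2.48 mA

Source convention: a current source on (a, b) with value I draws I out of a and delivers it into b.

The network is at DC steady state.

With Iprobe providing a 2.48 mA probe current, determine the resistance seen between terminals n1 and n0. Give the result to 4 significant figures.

Element admittances at DC:
  Y(R1) = 0.003425 S between n0,n1
  Y(R2) = 0.3509 S between n1,n2
  Y(R3) = 0.05682 S between n1,n0
  Y(R4) = 0.6452 S between n1,n0
  Y(R5) = 0.0009709 S between n1,n2
  Y(R6) = 0.0002070 S between n1,n2
  Y(R7) = 0.01299 S between n1,n2
  Y(R8) = 0.1189 S between n1,n0
  Y(R9) = 0.0003185 S between n2,n1
  Y(R10) = 0.001887 S between n2,n1
  Y(R11) = 0.001255 S between n1,n0
  Y(R12) = 0.03546 S between n2,n0
  Iprobe: injects 0.00248 A into n0 (from n1)
Assemble and solve the 2×2 MNA system:
  V(n1)=-0.002891  V(n2)=-0.002636

R_eq = 1.166 Ω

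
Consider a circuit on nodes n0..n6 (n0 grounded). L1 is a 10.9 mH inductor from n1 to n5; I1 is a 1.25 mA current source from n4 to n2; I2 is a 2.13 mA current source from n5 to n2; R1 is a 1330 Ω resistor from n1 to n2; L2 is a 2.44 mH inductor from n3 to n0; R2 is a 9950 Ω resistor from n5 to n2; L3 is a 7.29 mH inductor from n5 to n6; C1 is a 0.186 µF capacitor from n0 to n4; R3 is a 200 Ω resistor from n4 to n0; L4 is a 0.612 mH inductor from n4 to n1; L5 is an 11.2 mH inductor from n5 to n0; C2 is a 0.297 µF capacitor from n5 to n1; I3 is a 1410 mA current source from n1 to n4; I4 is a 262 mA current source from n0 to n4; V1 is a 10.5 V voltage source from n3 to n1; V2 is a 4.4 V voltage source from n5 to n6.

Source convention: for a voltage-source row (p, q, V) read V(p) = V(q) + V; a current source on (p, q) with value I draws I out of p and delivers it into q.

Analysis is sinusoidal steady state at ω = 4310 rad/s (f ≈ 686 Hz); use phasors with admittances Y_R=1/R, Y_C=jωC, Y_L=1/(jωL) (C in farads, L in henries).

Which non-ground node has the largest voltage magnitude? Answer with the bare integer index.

4

MNA unknowns: 6 node voltages V₁..V_6 plus 2 source currents (V1, V2)
L1: Y=0.000-0.02129j on G[1,5]
I1: z[4]−=0.00125, z[2]+=0.00125
I2: z[5]−=0.00213, z[2]+=0.00213
R1: Y=0.0007519+0.000j on G[1,2]
L2: Y=0.000-0.09509j on G[3,0]
R2: Y=0.0001005+0.000j on G[5,2]
L3: Y=0.000-0.03183j on G[5,6]
C1: Y=0.000+0.0008017j on G[0,4]
R3: Y=0.005000+0.000j on G[4,0]
L4: Y=0.000-0.3791j on G[4,1]
L5: Y=0.000-0.02072j on G[5,0]
C2: Y=0.000+0.001280j on G[5,1]
I3: z[1]−=1.41, z[4]+=1.41
I4: z[0]−=0.262, z[4]+=0.262
V1: row V3−V1=10.5, i_V1 at 3,1
V2: row V5−V6=4.4, i_V2 at 5,6
solve → V1=-9.196+2.990j, V2=-4.679+2.804j, V3=1.304+2.990j, V4=-9.116+7.533j, V5=-4.521+1.416j, V6=-8.921+1.416j
aux → i_V1=-0.2843+0.1240j, i_V2=0.000+0.1400j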